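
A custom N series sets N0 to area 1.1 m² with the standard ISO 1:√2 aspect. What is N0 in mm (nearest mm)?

Let the short side be w mm. Then w · w√2 = 1.1 m² = 1,100,000 mm².
w² = 1,100,000/√2, so w ≈ 881.9 mm; long side = w√2 ≈ 1247.3 mm.

882 × 1247 mm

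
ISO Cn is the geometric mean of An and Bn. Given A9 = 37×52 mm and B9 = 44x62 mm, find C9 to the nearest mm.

40 × 57 mm

Short side: √(37 · 44) = √1628 ≈ 40.3 → 40 mm
Long side: √(52 · 62) = √3224 ≈ 56.8 → 57 mm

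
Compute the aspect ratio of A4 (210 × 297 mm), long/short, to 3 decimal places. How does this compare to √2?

297 / 210 = 1.414
Matches √2 ≈ 1.414 — the ISO 216 defining ratio.

1.414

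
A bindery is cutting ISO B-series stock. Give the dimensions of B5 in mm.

B0 = 1000 × 1414 mm (B0 has a 1000 mm short side, aspect 1:√2).
B1: ⌊1414/2⌋ × 1000 = 707 × 1000 mm
B2: ⌊1000/2⌋ × 707 = 500 × 707 mm
B3: ⌊707/2⌋ × 500 = 353 × 500 mm
B4: ⌊500/2⌋ × 353 = 250 × 353 mm
B5: ⌊353/2⌋ × 250 = 176 × 250 mm

176 × 250 mm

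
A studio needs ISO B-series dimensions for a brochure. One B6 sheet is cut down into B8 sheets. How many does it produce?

4

Each ISO step halves the sheet: 1 × B6 → 2 × B7 → 4 × B8
From B6 to B8 is 2 halving steps: 2^2 = 4.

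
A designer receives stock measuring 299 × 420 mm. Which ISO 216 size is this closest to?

A3 (297 × 420 mm)

Aspect ratio 420/299 ≈ 1.405 — close to the ISO √2 ≈ 1.414.
In the A-series (A0 area = 1 m²): A3 = 297 × 420 mm.
Off by 2 mm total — nearest standard size.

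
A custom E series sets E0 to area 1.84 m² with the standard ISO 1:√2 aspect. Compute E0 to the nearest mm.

Let the short side be w mm. Then w · w√2 = 1.84 m² = 1,840,000 mm².
w² = 1,840,000/√2, so w ≈ 1140.6 mm; long side = w√2 ≈ 1613.1 mm.

1141 × 1613 mm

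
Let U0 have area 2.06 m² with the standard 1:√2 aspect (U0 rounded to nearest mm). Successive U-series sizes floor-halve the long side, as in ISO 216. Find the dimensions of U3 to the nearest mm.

426 × 603 mm

Let U0's short side be w mm. w · w√2 = 2.06 m² = 2,060,000 mm², so w ≈ 1206.9 mm and w√2 ≈ 1706.8 mm → U0 = 1207 × 1707 mm.
U1: ⌊1707/2⌋ × 1207 = 853 × 1207 mm
U2: ⌊1207/2⌋ × 853 = 603 × 853 mm
U3: ⌊853/2⌋ × 603 = 426 × 603 mm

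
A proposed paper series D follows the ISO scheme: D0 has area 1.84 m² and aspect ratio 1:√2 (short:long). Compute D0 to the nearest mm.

Let the short side be w mm. Then w · w√2 = 1.84 m² = 1,840,000 mm².
w² = 1,840,000/√2, so w ≈ 1140.6 mm; long side = w√2 ≈ 1613.1 mm.

1141 × 1613 mm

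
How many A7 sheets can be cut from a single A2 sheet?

32

Each ISO step halves the sheet: 1 × A2 → 2 × A3 → 4 × A4 → 8 × A5 → …
From A2 to A7 is 5 halving steps: 2^5 = 32.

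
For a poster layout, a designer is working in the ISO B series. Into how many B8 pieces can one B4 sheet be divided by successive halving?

Each ISO step halves the sheet: 1 × B4 → 2 × B5 → 4 × B6 → 8 × B7 → …
From B4 to B8 is 4 halving steps: 2^4 = 16.

16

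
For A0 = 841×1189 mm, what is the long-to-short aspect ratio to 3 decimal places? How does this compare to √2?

1.414

1189 / 841 = 1.414
Matches √2 ≈ 1.414 — the ISO 216 defining ratio.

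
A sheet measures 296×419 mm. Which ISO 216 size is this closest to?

A3 (297 × 420 mm)

Aspect ratio 419/296 ≈ 1.416 — close to the ISO √2 ≈ 1.414.
In the A-series (A0 area = 1 m²): A3 = 297 × 420 mm.
Off by 2 mm total — nearest standard size.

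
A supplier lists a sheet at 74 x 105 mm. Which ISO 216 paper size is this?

A7 (74 × 105 mm)

Aspect ratio 105/74 ≈ 1.419 — close to the ISO √2 ≈ 1.414.
In the A-series (A0 area = 1 m²): A7 = 74 × 105 mm.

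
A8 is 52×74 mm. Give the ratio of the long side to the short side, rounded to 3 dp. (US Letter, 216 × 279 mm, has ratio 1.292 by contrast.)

1.423

74 / 52 = 1.423
ISO 216 targets √2 ≈ 1.414; the +0.009 deviation is from mm rounding.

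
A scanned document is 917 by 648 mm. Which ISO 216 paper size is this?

Aspect ratio 917/648 ≈ 1.415 — close to the ISO √2 ≈ 1.414.
In the C-series (envelope sizes, between A and B): C1 = 648 × 917 mm.

C1 (648 × 917 mm)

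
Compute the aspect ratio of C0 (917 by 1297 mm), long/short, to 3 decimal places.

1297 / 917 = 1.414
Matches √2 ≈ 1.414 — the ISO 216 defining ratio.

1.414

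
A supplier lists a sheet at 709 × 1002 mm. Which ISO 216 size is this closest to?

Aspect ratio 1002/709 ≈ 1.413 — close to the ISO √2 ≈ 1.414.
In the B-series (B0 = 1000 × 1414 mm): B1 = 707 × 1000 mm.
Off by 4 mm total — nearest standard size.

B1 (707 × 1000 mm)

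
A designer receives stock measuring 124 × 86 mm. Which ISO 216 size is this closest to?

B7 (88 × 125 mm)

Aspect ratio 124/86 ≈ 1.442 (ISO target is √2 ≈ 1.414).
In the B-series (B0 = 1000 × 1414 mm): B7 = 88 × 125 mm.
Off by 3 mm total — nearest standard size.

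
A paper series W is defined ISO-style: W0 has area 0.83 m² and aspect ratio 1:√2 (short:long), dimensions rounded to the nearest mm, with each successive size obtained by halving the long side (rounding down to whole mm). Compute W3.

Let W0's short side be w mm. w · w√2 = 0.83 m² = 830,000 mm², so w ≈ 766.1 mm and w√2 ≈ 1083.4 mm → W0 = 766 × 1083 mm.
W1: ⌊1083/2⌋ × 766 = 541 × 766 mm
W2: ⌊766/2⌋ × 541 = 383 × 541 mm
W3: ⌊541/2⌋ × 383 = 270 × 383 mm

270 × 383 mm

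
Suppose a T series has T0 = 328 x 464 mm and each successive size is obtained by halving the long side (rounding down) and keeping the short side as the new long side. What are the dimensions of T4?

T1: ⌊464/2⌋ × 328 = 232 × 328 mm
T2: ⌊328/2⌋ × 232 = 164 × 232 mm
T3: ⌊232/2⌋ × 164 = 116 × 164 mm
T4: ⌊164/2⌋ × 116 = 82 × 116 mm

82 × 116 mm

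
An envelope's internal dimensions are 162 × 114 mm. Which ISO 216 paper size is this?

Aspect ratio 162/114 ≈ 1.421 — close to the ISO √2 ≈ 1.414.
In the C-series (envelope sizes, between A and B): C6 = 114 × 162 mm.

C6 (114 × 162 mm)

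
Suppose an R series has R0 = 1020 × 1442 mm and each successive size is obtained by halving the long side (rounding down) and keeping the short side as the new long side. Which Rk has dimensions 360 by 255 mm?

R4

R0: 1020 × 1442 mm
R1: 721 × 1020 mm
R2: 510 × 721 mm
R3: 360 × 510 mm
R4: 255 × 360 mm
R5: 180 × 255 mm
→ matches R4.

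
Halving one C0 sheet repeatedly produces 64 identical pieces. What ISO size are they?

64 = 2^6, so 6 halving steps.
C0 → C1 → … → C6 after 6 steps.

C6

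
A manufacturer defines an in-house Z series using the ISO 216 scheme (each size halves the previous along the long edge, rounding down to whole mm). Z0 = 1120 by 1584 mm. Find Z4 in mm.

Z1: ⌊1584/2⌋ × 1120 = 792 × 1120 mm
Z2: ⌊1120/2⌋ × 792 = 560 × 792 mm
Z3: ⌊792/2⌋ × 560 = 396 × 560 mm
Z4: ⌊560/2⌋ × 396 = 280 × 396 mm

280 × 396 mm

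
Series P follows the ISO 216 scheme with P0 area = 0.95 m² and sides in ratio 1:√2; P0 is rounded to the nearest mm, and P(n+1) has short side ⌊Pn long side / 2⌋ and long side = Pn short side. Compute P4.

Let P0's short side be w mm. w · w√2 = 0.95 m² = 950,000 mm², so w ≈ 819.6 mm and w√2 ≈ 1159.1 mm → P0 = 820 × 1159 mm.
P1: ⌊1159/2⌋ × 820 = 579 × 820 mm
P2: ⌊820/2⌋ × 579 = 410 × 579 mm
P3: ⌊579/2⌋ × 410 = 289 × 410 mm
P4: ⌊410/2⌋ × 289 = 205 × 289 mm

205 × 289 mm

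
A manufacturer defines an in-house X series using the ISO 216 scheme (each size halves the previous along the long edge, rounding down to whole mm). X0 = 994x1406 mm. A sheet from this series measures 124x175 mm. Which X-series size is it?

X6

X0: 994 × 1406 mm
X1: 703 × 994 mm
X2: 497 × 703 mm
X3: 351 × 497 mm
X4: 248 × 351 mm
X5: 175 × 248 mm
X6: 124 × 175 mm
X7: 87 × 124 mm
→ matches X6.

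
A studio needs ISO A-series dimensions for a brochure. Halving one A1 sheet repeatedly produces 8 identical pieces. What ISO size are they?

8 = 2^3, so 3 halving steps.
A1 → A2 → … → A4 after 3 steps.

A4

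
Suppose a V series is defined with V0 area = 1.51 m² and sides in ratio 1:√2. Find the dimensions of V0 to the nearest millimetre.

Let the short side be w mm. Then w · w√2 = 1.51 m² = 1,510,000 mm².
w² = 1,510,000/√2, so w ≈ 1033.3 mm; long side = w√2 ≈ 1461.3 mm.

1033 × 1461 mm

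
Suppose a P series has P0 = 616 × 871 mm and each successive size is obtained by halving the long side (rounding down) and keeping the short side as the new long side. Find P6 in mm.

77 × 108 mm

P1 = 435 × 616 mm (from P0 by 1 halving).
P2: ⌊616/2⌋ × 435 = 308 × 435 mm
P3: ⌊435/2⌋ × 308 = 217 × 308 mm
P4: ⌊308/2⌋ × 217 = 154 × 217 mm
P5: ⌊217/2⌋ × 154 = 108 × 154 mm
P6: ⌊154/2⌋ × 108 = 77 × 108 mm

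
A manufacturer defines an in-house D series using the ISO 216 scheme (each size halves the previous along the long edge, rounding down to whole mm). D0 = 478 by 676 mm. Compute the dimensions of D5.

D1: ⌊676/2⌋ × 478 = 338 × 478 mm
D2: ⌊478/2⌋ × 338 = 239 × 338 mm
D3: ⌊338/2⌋ × 239 = 169 × 239 mm
D4: ⌊239/2⌋ × 169 = 119 × 169 mm
D5: ⌊169/2⌋ × 119 = 84 × 119 mm

84 × 119 mm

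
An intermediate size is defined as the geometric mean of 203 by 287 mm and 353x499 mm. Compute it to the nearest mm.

268 × 378 mm

Short side: √(203 · 353) = √71659 ≈ 267.7 → 268 mm
Long side: √(287 · 499) = √143213 ≈ 378.4 → 378 mm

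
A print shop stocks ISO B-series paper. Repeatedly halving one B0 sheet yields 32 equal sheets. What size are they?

32 = 2^5, so 5 halving steps.
B0 → B1 → … → B5 after 5 steps.

B5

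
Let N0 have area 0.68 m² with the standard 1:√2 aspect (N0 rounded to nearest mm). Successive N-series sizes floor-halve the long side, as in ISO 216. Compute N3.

Let N0's short side be w mm. w · w√2 = 0.68 m² = 680,000 mm², so w ≈ 693.4 mm and w√2 ≈ 980.6 mm → N0 = 693 × 981 mm.
N1: ⌊981/2⌋ × 693 = 490 × 693 mm
N2: ⌊693/2⌋ × 490 = 346 × 490 mm
N3: ⌊490/2⌋ × 346 = 245 × 346 mm

245 × 346 mm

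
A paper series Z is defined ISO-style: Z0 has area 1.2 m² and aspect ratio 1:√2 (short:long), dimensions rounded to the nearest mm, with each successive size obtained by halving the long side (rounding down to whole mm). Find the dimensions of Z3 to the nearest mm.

Let Z0's short side be w mm. w · w√2 = 1.2 m² = 1,200,000 mm², so w ≈ 921.2 mm and w√2 ≈ 1302.7 mm → Z0 = 921 × 1303 mm.
Z1: ⌊1303/2⌋ × 921 = 651 × 921 mm
Z2: ⌊921/2⌋ × 651 = 460 × 651 mm
Z3: ⌊651/2⌋ × 460 = 325 × 460 mm

325 × 460 mm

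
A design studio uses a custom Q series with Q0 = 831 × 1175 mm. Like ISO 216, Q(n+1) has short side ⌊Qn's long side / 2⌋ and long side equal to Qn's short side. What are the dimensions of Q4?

207 × 293 mm

Q1: ⌊1175/2⌋ × 831 = 587 × 831 mm
Q2: ⌊831/2⌋ × 587 = 415 × 587 mm
Q3: ⌊587/2⌋ × 415 = 293 × 415 mm
Q4: ⌊415/2⌋ × 293 = 207 × 293 mm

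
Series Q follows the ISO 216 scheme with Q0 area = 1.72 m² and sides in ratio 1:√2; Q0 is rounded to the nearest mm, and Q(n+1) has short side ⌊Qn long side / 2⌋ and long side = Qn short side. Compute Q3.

Let Q0's short side be w mm. w · w√2 = 1.72 m² = 1,720,000 mm², so w ≈ 1102.8 mm and w√2 ≈ 1559.6 mm → Q0 = 1103 × 1560 mm.
Q1: ⌊1560/2⌋ × 1103 = 780 × 1103 mm
Q2: ⌊1103/2⌋ × 780 = 551 × 780 mm
Q3: ⌊780/2⌋ × 551 = 390 × 551 mm

390 × 551 mm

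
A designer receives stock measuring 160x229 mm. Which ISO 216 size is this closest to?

C5 (162 × 229 mm)

Aspect ratio 229/160 ≈ 1.431 (ISO target is √2 ≈ 1.414).
In the C-series (envelope sizes, between A and B): C5 = 162 × 229 mm.
Off by 2 mm total — nearest standard size.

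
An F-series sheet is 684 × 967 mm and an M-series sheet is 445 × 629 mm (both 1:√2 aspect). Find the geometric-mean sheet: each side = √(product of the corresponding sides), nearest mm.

Short side: √(684 · 445) = √304380 ≈ 551.7 → 552 mm
Long side: √(967 · 629) = √608243 ≈ 779.9 → 780 mm

552 × 780 mm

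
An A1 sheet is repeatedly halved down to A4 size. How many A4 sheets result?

8

Each ISO step halves the sheet: 1 × A1 → 2 × A2 → 4 × A3 → 8 × A4
From A1 to A4 is 3 halving steps: 2^3 = 8.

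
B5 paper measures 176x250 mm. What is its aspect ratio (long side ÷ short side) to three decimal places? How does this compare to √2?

250 / 176 = 1.420
ISO 216 targets √2 ≈ 1.414; the +0.006 deviation is from mm rounding.

1.420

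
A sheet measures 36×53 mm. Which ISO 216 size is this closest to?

A9 (37 × 52 mm)

Aspect ratio 53/36 ≈ 1.472 (ISO target is √2 ≈ 1.414).
In the A-series (A0 area = 1 m²): A9 = 37 × 52 mm.
Off by 2 mm total — nearest standard size.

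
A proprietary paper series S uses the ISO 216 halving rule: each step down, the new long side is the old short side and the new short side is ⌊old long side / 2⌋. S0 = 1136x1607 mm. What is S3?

401 × 568 mm

S1: ⌊1607/2⌋ × 1136 = 803 × 1136 mm
S2: ⌊1136/2⌋ × 803 = 568 × 803 mm
S3: ⌊803/2⌋ × 568 = 401 × 568 mm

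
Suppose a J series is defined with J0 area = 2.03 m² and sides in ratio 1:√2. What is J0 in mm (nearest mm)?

1198 × 1694 mm

Let the short side be w mm. Then w · w√2 = 2.03 m² = 2,030,000 mm².
w² = 2,030,000/√2, so w ≈ 1198.1 mm; long side = w√2 ≈ 1694.4 mm.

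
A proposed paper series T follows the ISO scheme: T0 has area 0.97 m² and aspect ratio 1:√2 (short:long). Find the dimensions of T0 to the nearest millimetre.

828 × 1171 mm

Let the short side be w mm. Then w · w√2 = 0.97 m² = 970,000 mm².
w² = 970,000/√2, so w ≈ 828.2 mm; long side = w√2 ≈ 1171.2 mm.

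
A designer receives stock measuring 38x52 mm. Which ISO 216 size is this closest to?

Aspect ratio 52/38 ≈ 1.368 (ISO target is √2 ≈ 1.414).
In the A-series (A0 area = 1 m²): A9 = 37 × 52 mm.
Off by 1 mm total — nearest standard size.

A9 (37 × 52 mm)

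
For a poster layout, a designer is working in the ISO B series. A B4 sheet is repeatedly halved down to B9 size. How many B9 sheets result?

Each ISO step halves the sheet: 1 × B4 → 2 × B5 → 4 × B6 → 8 × B7 → …
From B4 to B9 is 5 halving steps: 2^5 = 32.

32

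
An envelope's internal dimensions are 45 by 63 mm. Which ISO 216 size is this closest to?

B9 (44 × 62 mm)

Aspect ratio 63/45 ≈ 1.400 — close to the ISO √2 ≈ 1.414.
In the B-series (B0 = 1000 × 1414 mm): B9 = 44 × 62 mm.
Off by 2 mm total — nearest standard size.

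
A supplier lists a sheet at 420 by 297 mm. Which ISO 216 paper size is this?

A3 (297 × 420 mm)

Aspect ratio 420/297 ≈ 1.414 — close to the ISO √2 ≈ 1.414.
In the A-series (A0 area = 1 m²): A3 = 297 × 420 mm.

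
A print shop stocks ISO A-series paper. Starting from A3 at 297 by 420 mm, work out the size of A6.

105 × 148 mm

A4: ⌊420/2⌋ × 297 = 210 × 297 mm
A5: ⌊297/2⌋ × 210 = 148 × 210 mm
A6: ⌊210/2⌋ × 148 = 105 × 148 mm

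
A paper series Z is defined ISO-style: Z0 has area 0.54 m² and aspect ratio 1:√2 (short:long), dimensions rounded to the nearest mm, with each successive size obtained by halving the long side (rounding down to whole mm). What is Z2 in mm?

309 × 437 mm

Let Z0's short side be w mm. w · w√2 = 0.54 m² = 540,000 mm², so w ≈ 617.9 mm and w√2 ≈ 873.9 mm → Z0 = 618 × 874 mm.
Z1: ⌊874/2⌋ × 618 = 437 × 618 mm
Z2: ⌊618/2⌋ × 437 = 309 × 437 mm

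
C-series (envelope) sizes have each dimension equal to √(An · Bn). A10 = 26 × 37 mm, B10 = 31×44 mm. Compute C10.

Short side: √(26 · 31) = √806 ≈ 28.4 → 28 mm
Long side: √(37 · 44) = √1628 ≈ 40.3 → 40 mm

28 × 40 mm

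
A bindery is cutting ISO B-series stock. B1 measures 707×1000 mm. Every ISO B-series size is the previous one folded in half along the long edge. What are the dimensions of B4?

B2: ⌊1000/2⌋ × 707 = 500 × 707 mm
B3: ⌊707/2⌋ × 500 = 353 × 500 mm
B4: ⌊500/2⌋ × 353 = 250 × 353 mm

250 × 353 mm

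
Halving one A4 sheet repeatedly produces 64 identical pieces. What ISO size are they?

64 = 2^6, so 6 halving steps.
A4 → A5 → … → A10 after 6 steps.

A10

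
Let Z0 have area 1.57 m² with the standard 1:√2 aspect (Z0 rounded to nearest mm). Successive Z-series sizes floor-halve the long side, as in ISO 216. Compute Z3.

372 × 527 mm

Let Z0's short side be w mm. w · w√2 = 1.57 m² = 1,570,000 mm², so w ≈ 1053.6 mm and w√2 ≈ 1490.1 mm → Z0 = 1054 × 1490 mm.
Z1: ⌊1490/2⌋ × 1054 = 745 × 1054 mm
Z2: ⌊1054/2⌋ × 745 = 527 × 745 mm
Z3: ⌊745/2⌋ × 527 = 372 × 527 mm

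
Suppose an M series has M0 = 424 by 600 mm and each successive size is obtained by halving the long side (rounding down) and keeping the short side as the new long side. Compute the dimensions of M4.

106 × 150 mm

M1: ⌊600/2⌋ × 424 = 300 × 424 mm
M2: ⌊424/2⌋ × 300 = 212 × 300 mm
M3: ⌊300/2⌋ × 212 = 150 × 212 mm
M4: ⌊212/2⌋ × 150 = 106 × 150 mm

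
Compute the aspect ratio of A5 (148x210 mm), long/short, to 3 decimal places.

210 / 148 = 1.419
ISO 216 targets √2 ≈ 1.414; the +0.005 deviation is from mm rounding.

1.419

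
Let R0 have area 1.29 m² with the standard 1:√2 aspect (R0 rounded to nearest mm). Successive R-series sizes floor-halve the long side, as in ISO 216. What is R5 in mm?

Let R0's short side be w mm. w · w√2 = 1.29 m² = 1,290,000 mm², so w ≈ 955.1 mm and w√2 ≈ 1350.7 mm → R0 = 955 × 1351 mm.
R1: ⌊1351/2⌋ × 955 = 675 × 955 mm
R2: ⌊955/2⌋ × 675 = 477 × 675 mm
R3: ⌊675/2⌋ × 477 = 337 × 477 mm
R4: ⌊477/2⌋ × 337 = 238 × 337 mm
R5: ⌊337/2⌋ × 238 = 168 × 238 mm

168 × 238 mm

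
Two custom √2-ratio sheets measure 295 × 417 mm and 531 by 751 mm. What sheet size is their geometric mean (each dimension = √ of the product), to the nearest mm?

Short side: √(295 · 531) = √156645 ≈ 395.8 → 396 mm
Long side: √(417 · 751) = √313167 ≈ 559.6 → 560 mm

396 × 560 mm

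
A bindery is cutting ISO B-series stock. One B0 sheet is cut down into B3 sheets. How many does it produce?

Each ISO step halves the sheet: 1 × B0 → 2 × B1 → 4 × B2 → 8 × B3
From B0 to B3 is 3 halving steps: 2^3 = 8.

8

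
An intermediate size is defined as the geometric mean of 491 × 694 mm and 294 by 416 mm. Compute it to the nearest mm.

380 × 537 mm

Short side: √(491 · 294) = √144354 ≈ 379.9 → 380 mm
Long side: √(694 · 416) = √288704 ≈ 537.3 → 537 mm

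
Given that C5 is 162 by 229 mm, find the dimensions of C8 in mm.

57 × 81 mm

C6: ⌊229/2⌋ × 162 = 114 × 162 mm
C7: ⌊162/2⌋ × 114 = 81 × 114 mm
C8: ⌊114/2⌋ × 81 = 57 × 81 mm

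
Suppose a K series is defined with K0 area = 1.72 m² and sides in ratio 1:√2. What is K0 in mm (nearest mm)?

1103 × 1560 mm

Let the short side be w mm. Then w · w√2 = 1.72 m² = 1,720,000 mm².
w² = 1,720,000/√2, so w ≈ 1102.8 mm; long side = w√2 ≈ 1559.6 mm.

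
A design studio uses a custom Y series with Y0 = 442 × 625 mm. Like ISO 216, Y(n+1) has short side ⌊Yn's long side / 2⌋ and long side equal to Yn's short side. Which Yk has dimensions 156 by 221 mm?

Y3

Y0: 442 × 625 mm
Y1: 312 × 442 mm
Y2: 221 × 312 mm
Y3: 156 × 221 mm
Y4: 110 × 156 mm
→ matches Y3.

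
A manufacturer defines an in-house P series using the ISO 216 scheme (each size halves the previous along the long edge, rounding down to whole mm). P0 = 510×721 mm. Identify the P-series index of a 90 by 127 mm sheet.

P0: 510 × 721 mm
P1: 360 × 510 mm
P2: 255 × 360 mm
P3: 180 × 255 mm
P4: 127 × 180 mm
P5: 90 × 127 mm
P6: 63 × 90 mm
→ matches P5.

P5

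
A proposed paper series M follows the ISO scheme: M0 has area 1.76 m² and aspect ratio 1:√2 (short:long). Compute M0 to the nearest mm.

1116 × 1578 mm

Let the short side be w mm. Then w · w√2 = 1.76 m² = 1,760,000 mm².
w² = 1,760,000/√2, so w ≈ 1115.6 mm; long side = w√2 ≈ 1577.7 mm.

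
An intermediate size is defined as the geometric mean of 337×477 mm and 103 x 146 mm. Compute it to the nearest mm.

Short side: √(337 · 103) = √34711 ≈ 186.3 → 186 mm
Long side: √(477 · 146) = √69642 ≈ 263.9 → 264 mm

186 × 264 mm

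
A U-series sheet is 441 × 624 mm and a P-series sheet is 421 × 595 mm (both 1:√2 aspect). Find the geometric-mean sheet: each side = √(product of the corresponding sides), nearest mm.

Short side: √(441 · 421) = √185661 ≈ 430.9 → 431 mm
Long side: √(624 · 595) = √371280 ≈ 609.3 → 609 mm

431 × 609 mm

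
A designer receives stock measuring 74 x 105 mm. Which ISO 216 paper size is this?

A7 (74 × 105 mm)

Aspect ratio 105/74 ≈ 1.419 — close to the ISO √2 ≈ 1.414.
In the A-series (A0 area = 1 m²): A7 = 74 × 105 mm.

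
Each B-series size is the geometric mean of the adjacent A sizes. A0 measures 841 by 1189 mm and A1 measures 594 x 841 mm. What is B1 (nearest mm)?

Short side: √(841 · 594) = √499554 ≈ 706.8 → 707 mm
Long side: √(1189 · 841) = √999949 ≈ 1000.0 → 1000 mm

707 × 1000 mm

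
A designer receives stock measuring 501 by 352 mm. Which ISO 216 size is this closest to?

Aspect ratio 501/352 ≈ 1.423 — close to the ISO √2 ≈ 1.414.
In the B-series (B0 = 1000 × 1414 mm): B3 = 353 × 500 mm.
Off by 2 mm total — nearest standard size.

B3 (353 × 500 mm)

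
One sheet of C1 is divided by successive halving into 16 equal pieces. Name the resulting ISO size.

C5

16 = 2^4, so 4 halving steps.
C1 → C2 → … → C5 after 4 steps.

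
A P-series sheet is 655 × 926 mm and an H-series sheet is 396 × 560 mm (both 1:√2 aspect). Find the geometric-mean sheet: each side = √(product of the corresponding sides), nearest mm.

Short side: √(655 · 396) = √259380 ≈ 509.3 → 509 mm
Long side: √(926 · 560) = √518560 ≈ 720.1 → 720 mm

509 × 720 mm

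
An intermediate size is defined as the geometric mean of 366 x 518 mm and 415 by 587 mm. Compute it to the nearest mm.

390 × 551 mm

Short side: √(366 · 415) = √151890 ≈ 389.7 → 390 mm
Long side: √(518 · 587) = √304066 ≈ 551.4 → 551 mm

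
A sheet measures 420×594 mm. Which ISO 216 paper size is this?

Aspect ratio 594/420 ≈ 1.414 — close to the ISO √2 ≈ 1.414.
In the A-series (A0 area = 1 m²): A2 = 420 × 594 mm.

A2 (420 × 594 mm)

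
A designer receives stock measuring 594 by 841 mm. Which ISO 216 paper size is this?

Aspect ratio 841/594 ≈ 1.416 — close to the ISO √2 ≈ 1.414.
In the A-series (A0 area = 1 m²): A1 = 594 × 841 mm.

A1 (594 × 841 mm)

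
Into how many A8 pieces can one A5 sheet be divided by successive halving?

8

Each ISO step halves the sheet: 1 × A5 → 2 × A6 → 4 × A7 → 8 × A8
From A5 to A8 is 3 halving steps: 2^3 = 8.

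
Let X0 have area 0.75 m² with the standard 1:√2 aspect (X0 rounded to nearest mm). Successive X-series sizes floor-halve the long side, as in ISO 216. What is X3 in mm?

Let X0's short side be w mm. w · w√2 = 0.75 m² = 750,000 mm², so w ≈ 728.2 mm and w√2 ≈ 1029.9 mm → X0 = 728 × 1030 mm.
X1: ⌊1030/2⌋ × 728 = 515 × 728 mm
X2: ⌊728/2⌋ × 515 = 364 × 515 mm
X3: ⌊515/2⌋ × 364 = 257 × 364 mm

257 × 364 mm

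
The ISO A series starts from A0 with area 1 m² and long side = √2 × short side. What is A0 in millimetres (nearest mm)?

Let the short side be w mm. Then the long side is w√2 and w · w√2 = 10⁶ mm².
w² = 10⁶/√2, so w = 1000 / 2^(1/4) ≈ 840.9 mm; long side = 1000 · 2^(1/4) ≈ 1189.2 mm.

841 × 1189 mm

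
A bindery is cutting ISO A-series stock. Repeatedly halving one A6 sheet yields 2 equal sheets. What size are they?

A7

2 = 2^1, so 1 halving step.
A6 → A7 → … → A7 after 1 step.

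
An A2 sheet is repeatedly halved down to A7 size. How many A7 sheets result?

Each ISO step halves the sheet: 1 × A2 → 2 × A3 → 4 × A4 → 8 × A5 → …
From A2 to A7 is 5 halving steps: 2^5 = 32.

32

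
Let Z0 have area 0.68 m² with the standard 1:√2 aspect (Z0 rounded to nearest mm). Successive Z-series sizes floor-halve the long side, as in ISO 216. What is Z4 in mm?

Let Z0's short side be w mm. w · w√2 = 0.68 m² = 680,000 mm², so w ≈ 693.4 mm and w√2 ≈ 980.6 mm → Z0 = 693 × 981 mm.
Z1: ⌊981/2⌋ × 693 = 490 × 693 mm
Z2: ⌊693/2⌋ × 490 = 346 × 490 mm
Z3: ⌊490/2⌋ × 346 = 245 × 346 mm
Z4: ⌊346/2⌋ × 245 = 173 × 245 mm

173 × 245 mm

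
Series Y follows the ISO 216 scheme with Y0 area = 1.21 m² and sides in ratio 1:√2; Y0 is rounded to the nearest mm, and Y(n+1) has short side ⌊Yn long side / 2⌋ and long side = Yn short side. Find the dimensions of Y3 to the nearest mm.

327 × 462 mm

Let Y0's short side be w mm. w · w√2 = 1.21 m² = 1,210,000 mm², so w ≈ 925.0 mm and w√2 ≈ 1308.1 mm → Y0 = 925 × 1308 mm.
Y1: ⌊1308/2⌋ × 925 = 654 × 925 mm
Y2: ⌊925/2⌋ × 654 = 462 × 654 mm
Y3: ⌊654/2⌋ × 462 = 327 × 462 mm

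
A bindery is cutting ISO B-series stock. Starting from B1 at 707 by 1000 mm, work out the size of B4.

B2: ⌊1000/2⌋ × 707 = 500 × 707 mm
B3: ⌊707/2⌋ × 500 = 353 × 500 mm
B4: ⌊500/2⌋ × 353 = 250 × 353 mm

250 × 353 mm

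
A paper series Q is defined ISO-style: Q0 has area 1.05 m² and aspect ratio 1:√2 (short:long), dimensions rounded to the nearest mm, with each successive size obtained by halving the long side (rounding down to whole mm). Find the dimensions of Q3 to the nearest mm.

Let Q0's short side be w mm. w · w√2 = 1.05 m² = 1,050,000 mm², so w ≈ 861.7 mm and w√2 ≈ 1218.6 mm → Q0 = 862 × 1219 mm.
Q1: ⌊1219/2⌋ × 862 = 609 × 862 mm
Q2: ⌊862/2⌋ × 609 = 431 × 609 mm
Q3: ⌊609/2⌋ × 431 = 304 × 431 mm

304 × 431 mm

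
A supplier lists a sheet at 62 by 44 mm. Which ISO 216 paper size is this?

B9 (44 × 62 mm)

Aspect ratio 62/44 ≈ 1.409 — close to the ISO √2 ≈ 1.414.
In the B-series (B0 = 1000 × 1414 mm): B9 = 44 × 62 mm.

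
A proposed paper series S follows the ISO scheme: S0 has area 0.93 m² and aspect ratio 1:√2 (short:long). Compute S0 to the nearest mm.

811 × 1147 mm

Let the short side be w mm. Then w · w√2 = 0.93 m² = 930,000 mm².
w² = 930,000/√2, so w ≈ 810.9 mm; long side = w√2 ≈ 1146.8 mm.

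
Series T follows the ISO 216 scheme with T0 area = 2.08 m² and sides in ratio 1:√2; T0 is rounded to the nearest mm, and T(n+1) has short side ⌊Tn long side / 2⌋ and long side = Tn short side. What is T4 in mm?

303 × 428 mm

Let T0's short side be w mm. w · w√2 = 2.08 m² = 2,080,000 mm², so w ≈ 1212.8 mm and w√2 ≈ 1715.1 mm → T0 = 1213 × 1715 mm.
T1: ⌊1715/2⌋ × 1213 = 857 × 1213 mm
T2: ⌊1213/2⌋ × 857 = 606 × 857 mm
T3: ⌊857/2⌋ × 606 = 428 × 606 mm
T4: ⌊606/2⌋ × 428 = 303 × 428 mm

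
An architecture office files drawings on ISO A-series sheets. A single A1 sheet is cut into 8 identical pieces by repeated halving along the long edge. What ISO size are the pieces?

8 = 2^3, so 3 halving steps.
A1 → A2 → … → A4 after 3 steps.

A4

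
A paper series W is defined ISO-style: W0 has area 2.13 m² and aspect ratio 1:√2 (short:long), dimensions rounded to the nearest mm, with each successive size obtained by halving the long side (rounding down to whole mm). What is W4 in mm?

306 × 434 mm

Let W0's short side be w mm. w · w√2 = 2.13 m² = 2,130,000 mm², so w ≈ 1227.2 mm and w√2 ≈ 1735.6 mm → W0 = 1227 × 1736 mm.
W1: ⌊1736/2⌋ × 1227 = 868 × 1227 mm
W2: ⌊1227/2⌋ × 868 = 613 × 868 mm
W3: ⌊868/2⌋ × 613 = 434 × 613 mm
W4: ⌊613/2⌋ × 434 = 306 × 434 mm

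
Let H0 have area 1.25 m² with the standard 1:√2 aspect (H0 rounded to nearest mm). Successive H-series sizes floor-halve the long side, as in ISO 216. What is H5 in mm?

166 × 235 mm

Let H0's short side be w mm. w · w√2 = 1.25 m² = 1,250,000 mm², so w ≈ 940.2 mm and w√2 ≈ 1329.6 mm → H0 = 940 × 1330 mm.
H1: ⌊1330/2⌋ × 940 = 665 × 940 mm
H2: ⌊940/2⌋ × 665 = 470 × 665 mm
H3: ⌊665/2⌋ × 470 = 332 × 470 mm
H4: ⌊470/2⌋ × 332 = 235 × 332 mm
H5: ⌊332/2⌋ × 235 = 166 × 235 mm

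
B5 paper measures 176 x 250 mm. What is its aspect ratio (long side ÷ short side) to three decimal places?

250 / 176 = 1.420
ISO 216 targets √2 ≈ 1.414; the +0.006 deviation is from mm rounding.

1.420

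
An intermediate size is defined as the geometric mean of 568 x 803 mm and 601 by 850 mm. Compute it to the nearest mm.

Short side: √(568 · 601) = √341368 ≈ 584.3 → 584 mm
Long side: √(803 · 850) = √682550 ≈ 826.2 → 826 mm

584 × 826 mm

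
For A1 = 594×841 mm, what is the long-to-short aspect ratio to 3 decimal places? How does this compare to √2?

1.416

841 / 594 = 1.416
ISO 216 targets √2 ≈ 1.414; the +0.002 deviation is from mm rounding.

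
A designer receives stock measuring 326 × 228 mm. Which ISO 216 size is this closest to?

Aspect ratio 326/228 ≈ 1.430 (ISO target is √2 ≈ 1.414).
In the C-series (envelope sizes, between A and B): C4 = 229 × 324 mm.
Off by 3 mm total — nearest standard size.

C4 (229 × 324 mm)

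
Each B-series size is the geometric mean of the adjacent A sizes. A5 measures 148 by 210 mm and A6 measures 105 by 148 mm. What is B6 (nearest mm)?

Short side: √(148 · 105) = √15540 ≈ 124.7 → 125 mm
Long side: √(210 · 148) = √31080 ≈ 176.3 → 176 mm

125 × 176 mm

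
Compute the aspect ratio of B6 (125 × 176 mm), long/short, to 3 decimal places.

1.408

176 / 125 = 1.408
ISO 216 targets √2 ≈ 1.414; the -0.006 deviation is from mm rounding.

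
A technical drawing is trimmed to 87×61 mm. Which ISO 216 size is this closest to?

B8 (62 × 88 mm)

Aspect ratio 87/61 ≈ 1.426 — close to the ISO √2 ≈ 1.414.
In the B-series (B0 = 1000 × 1414 mm): B8 = 62 × 88 mm.
Off by 2 mm total — nearest standard size.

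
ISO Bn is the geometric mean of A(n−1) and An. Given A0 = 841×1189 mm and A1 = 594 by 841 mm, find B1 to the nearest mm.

Short side: √(841 · 594) = √499554 ≈ 706.8 → 707 mm
Long side: √(1189 · 841) = √999949 ≈ 1000.0 → 1000 mm

707 × 1000 mm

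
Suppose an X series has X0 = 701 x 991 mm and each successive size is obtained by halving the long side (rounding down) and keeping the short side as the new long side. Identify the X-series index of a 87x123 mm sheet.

X0: 701 × 991 mm
X1: 495 × 701 mm
X2: 350 × 495 mm
X3: 247 × 350 mm
X4: 175 × 247 mm
X5: 123 × 175 mm
X6: 87 × 123 mm
X7: 61 × 87 mm
→ matches X6.

X6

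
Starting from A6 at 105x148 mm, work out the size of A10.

A7: ⌊148/2⌋ × 105 = 74 × 105 mm
A8: ⌊105/2⌋ × 74 = 52 × 74 mm
A9: ⌊74/2⌋ × 52 = 37 × 52 mm
A10: ⌊52/2⌋ × 37 = 26 × 37 mm

26 × 37 mm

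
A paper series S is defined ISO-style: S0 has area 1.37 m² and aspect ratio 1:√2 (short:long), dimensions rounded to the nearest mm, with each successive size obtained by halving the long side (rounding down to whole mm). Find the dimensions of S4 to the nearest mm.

Let S0's short side be w mm. w · w√2 = 1.37 m² = 1,370,000 mm², so w ≈ 984.2 mm and w√2 ≈ 1391.9 mm → S0 = 984 × 1392 mm.
S1: ⌊1392/2⌋ × 984 = 696 × 984 mm
S2: ⌊984/2⌋ × 696 = 492 × 696 mm
S3: ⌊696/2⌋ × 492 = 348 × 492 mm
S4: ⌊492/2⌋ × 348 = 246 × 348 mm

246 × 348 mm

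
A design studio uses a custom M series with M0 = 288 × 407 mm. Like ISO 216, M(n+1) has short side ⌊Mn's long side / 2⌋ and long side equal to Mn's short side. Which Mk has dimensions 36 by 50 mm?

M0: 288 × 407 mm
M1: 203 × 288 mm
M2: 144 × 203 mm
M3: 101 × 144 mm
M4: 72 × 101 mm
M5: 50 × 72 mm
M6: 36 × 50 mm
M7: 25 × 36 mm
→ matches M6.

M6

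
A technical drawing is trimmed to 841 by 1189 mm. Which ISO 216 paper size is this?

Aspect ratio 1189/841 ≈ 1.414 — close to the ISO √2 ≈ 1.414.
In the A-series (A0 area = 1 m²): A0 = 841 × 1189 mm.

A0 (841 × 1189 mm)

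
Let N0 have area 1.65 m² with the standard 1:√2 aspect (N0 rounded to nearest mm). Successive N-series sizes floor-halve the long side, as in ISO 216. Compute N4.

270 × 382 mm

Let N0's short side be w mm. w · w√2 = 1.65 m² = 1,650,000 mm², so w ≈ 1080.2 mm and w√2 ≈ 1527.6 mm → N0 = 1080 × 1528 mm.
N1: ⌊1528/2⌋ × 1080 = 764 × 1080 mm
N2: ⌊1080/2⌋ × 764 = 540 × 764 mm
N3: ⌊764/2⌋ × 540 = 382 × 540 mm
N4: ⌊540/2⌋ × 382 = 270 × 382 mm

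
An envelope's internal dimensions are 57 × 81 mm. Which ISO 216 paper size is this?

Aspect ratio 81/57 ≈ 1.421 — close to the ISO √2 ≈ 1.414.
In the C-series (envelope sizes, between A and B): C8 = 57 × 81 mm.

C8 (57 × 81 mm)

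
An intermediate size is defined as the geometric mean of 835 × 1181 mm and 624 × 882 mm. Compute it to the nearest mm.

722 × 1021 mm

Short side: √(835 · 624) = √521040 ≈ 721.8 → 722 mm
Long side: √(1181 · 882) = √1041642 ≈ 1020.6 → 1021 mm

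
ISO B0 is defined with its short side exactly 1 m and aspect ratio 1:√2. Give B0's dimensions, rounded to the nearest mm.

1000 × 1414 mm

Short side = 1000 mm; long side = 1000√2 ≈ 1414.2 mm.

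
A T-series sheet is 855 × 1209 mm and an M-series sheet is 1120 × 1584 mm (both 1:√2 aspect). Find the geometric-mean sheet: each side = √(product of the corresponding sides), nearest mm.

979 × 1384 mm

Short side: √(855 · 1120) = √957600 ≈ 978.6 → 979 mm
Long side: √(1209 · 1584) = √1915056 ≈ 1383.9 → 1384 mm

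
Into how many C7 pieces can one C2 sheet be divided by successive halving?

32

Each ISO step halves the sheet: 1 × C2 → 2 × C3 → 4 × C4 → 8 × C5 → …
From C2 to C7 is 5 halving steps: 2^5 = 32.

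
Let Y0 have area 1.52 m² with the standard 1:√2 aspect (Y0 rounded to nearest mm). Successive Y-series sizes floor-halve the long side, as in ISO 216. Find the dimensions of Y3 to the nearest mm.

366 × 518 mm

Let Y0's short side be w mm. w · w√2 = 1.52 m² = 1,520,000 mm², so w ≈ 1036.7 mm and w√2 ≈ 1466.2 mm → Y0 = 1037 × 1466 mm.
Y1: ⌊1466/2⌋ × 1037 = 733 × 1037 mm
Y2: ⌊1037/2⌋ × 733 = 518 × 733 mm
Y3: ⌊733/2⌋ × 518 = 366 × 518 mm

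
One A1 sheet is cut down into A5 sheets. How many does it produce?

A1 = 594 × 841 mm; A5 = 148 × 210 mm.
Each halving step doubles the count; 4 steps from A1 to A5.
2^4 = 16.

16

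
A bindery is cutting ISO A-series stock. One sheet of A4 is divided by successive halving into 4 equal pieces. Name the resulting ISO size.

4 = 2^2, so 2 halving steps.
A4 → A5 → … → A6 after 2 steps.

A6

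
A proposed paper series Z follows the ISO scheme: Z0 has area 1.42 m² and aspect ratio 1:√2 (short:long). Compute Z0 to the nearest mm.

Let the short side be w mm. Then w · w√2 = 1.42 m² = 1,420,000 mm².
w² = 1,420,000/√2, so w ≈ 1002.0 mm; long side = w√2 ≈ 1417.1 mm.

1002 × 1417 mm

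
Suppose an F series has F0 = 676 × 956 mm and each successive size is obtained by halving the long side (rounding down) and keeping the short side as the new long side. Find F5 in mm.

F1 = 478 × 676 mm (from F0 by 1 halving).
F2: ⌊676/2⌋ × 478 = 338 × 478 mm
F3: ⌊478/2⌋ × 338 = 239 × 338 mm
F4: ⌊338/2⌋ × 239 = 169 × 239 mm
F5: ⌊239/2⌋ × 169 = 119 × 169 mm

119 × 169 mm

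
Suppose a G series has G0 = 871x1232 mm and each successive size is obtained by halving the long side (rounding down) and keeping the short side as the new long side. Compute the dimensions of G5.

154 × 217 mm

G1: ⌊1232/2⌋ × 871 = 616 × 871 mm
G2: ⌊871/2⌋ × 616 = 435 × 616 mm
G3: ⌊616/2⌋ × 435 = 308 × 435 mm
G4: ⌊435/2⌋ × 308 = 217 × 308 mm
G5: ⌊308/2⌋ × 217 = 154 × 217 mm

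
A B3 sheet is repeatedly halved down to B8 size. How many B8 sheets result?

32

Each ISO step halves the sheet: 1 × B3 → 2 × B4 → 4 × B5 → 8 × B6 → …
From B3 to B8 is 5 halving steps: 2^5 = 32.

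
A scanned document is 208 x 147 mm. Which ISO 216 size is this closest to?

A5 (148 × 210 mm)

Aspect ratio 208/147 ≈ 1.415 — close to the ISO √2 ≈ 1.414.
In the A-series (A0 area = 1 m²): A5 = 148 × 210 mm.
Off by 3 mm total — nearest standard size.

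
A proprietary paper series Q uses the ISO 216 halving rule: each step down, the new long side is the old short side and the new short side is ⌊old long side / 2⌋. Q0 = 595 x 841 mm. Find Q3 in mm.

210 × 297 mm

Q1: ⌊841/2⌋ × 595 = 420 × 595 mm
Q2: ⌊595/2⌋ × 420 = 297 × 420 mm
Q3: ⌊420/2⌋ × 297 = 210 × 297 mm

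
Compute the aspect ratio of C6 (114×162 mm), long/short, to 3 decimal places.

162 / 114 = 1.421
ISO 216 targets √2 ≈ 1.414; the +0.007 deviation is from mm rounding.

1.421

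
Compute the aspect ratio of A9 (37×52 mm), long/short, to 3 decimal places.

52 / 37 = 1.405
ISO 216 targets √2 ≈ 1.414; the -0.009 deviation is from mm rounding.

1.405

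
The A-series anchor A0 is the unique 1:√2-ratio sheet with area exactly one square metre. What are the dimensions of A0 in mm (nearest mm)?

Let the short side be w mm. Then the long side is w√2 and w · w√2 = 10⁶ mm².
w² = 10⁶/√2, so w = 1000 / 2^(1/4) ≈ 840.9 mm; long side = 1000 · 2^(1/4) ≈ 1189.2 mm.

841 × 1189 mm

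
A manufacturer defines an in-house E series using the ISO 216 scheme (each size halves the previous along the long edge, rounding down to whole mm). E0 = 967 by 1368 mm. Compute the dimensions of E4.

E1 = 684 × 967 mm (from E0 by 1 halving).
E2: ⌊967/2⌋ × 684 = 483 × 684 mm
E3: ⌊684/2⌋ × 483 = 342 × 483 mm
E4: ⌊483/2⌋ × 342 = 241 × 342 mm

241 × 342 mm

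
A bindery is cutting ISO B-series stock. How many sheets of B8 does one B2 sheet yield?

64

Each ISO step halves the sheet: 1 × B2 → 2 × B3 → 4 × B4 → 8 × B5 → …
From B2 to B8 is 6 halving steps: 2^6 = 64.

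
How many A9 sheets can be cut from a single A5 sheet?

Each ISO step halves the sheet: 1 × A5 → 2 × A6 → 4 × A7 → 8 × A8 → …
From A5 to A9 is 4 halving steps: 2^4 = 16.

16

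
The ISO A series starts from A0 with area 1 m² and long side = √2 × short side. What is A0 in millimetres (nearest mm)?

841 × 1189 mm

Let the short side be w mm. Then the long side is w√2 and w · w√2 = 10⁶ mm².
w² = 10⁶/√2, so w = 1000 / 2^(1/4) ≈ 840.9 mm; long side = 1000 · 2^(1/4) ≈ 1189.2 mm.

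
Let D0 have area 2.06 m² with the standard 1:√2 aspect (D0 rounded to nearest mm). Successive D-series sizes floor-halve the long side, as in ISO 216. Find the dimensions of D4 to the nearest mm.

301 × 426 mm

Let D0's short side be w mm. w · w√2 = 2.06 m² = 2,060,000 mm², so w ≈ 1206.9 mm and w√2 ≈ 1706.8 mm → D0 = 1207 × 1707 mm.
D1: ⌊1707/2⌋ × 1207 = 853 × 1207 mm
D2: ⌊1207/2⌋ × 853 = 603 × 853 mm
D3: ⌊853/2⌋ × 603 = 426 × 603 mm
D4: ⌊603/2⌋ × 426 = 301 × 426 mm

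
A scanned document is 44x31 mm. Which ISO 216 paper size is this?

B10 (31 × 44 mm)

Aspect ratio 44/31 ≈ 1.419 — close to the ISO √2 ≈ 1.414.
In the B-series (B0 = 1000 × 1414 mm): B10 = 31 × 44 mm.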